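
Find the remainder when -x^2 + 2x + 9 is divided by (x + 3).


By the Remainder Theorem, the remainder equals p(-3):
  -1*(-3)^2 = -9
  2*(-3)^1 = -6
  constant: 9
Sum: -9 - 6 + 9 = -6


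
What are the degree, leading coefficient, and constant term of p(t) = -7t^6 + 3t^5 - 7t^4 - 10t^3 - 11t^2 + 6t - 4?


Highest power of t is 6, with coefficient -7. Constant term is -4.
Degree = 6, leading coefficient = -7, constant term = -4


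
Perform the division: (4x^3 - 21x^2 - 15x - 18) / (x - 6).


(4x^3 - 21x^2 - 15x - 18) / (x - 6)
Step 1: 4x^2 * (x - 6) = 4x^3 - 24x^2; subtract.
Step 2: 3x * (x - 6) = 3x^2 - 18x; subtract.
Step 3: 3 * (x - 6) = 3x - 18; subtract.
Quotient: 4x^2 + 3x + 3, Remainder: 0


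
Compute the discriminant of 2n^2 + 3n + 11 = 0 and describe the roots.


D = b^2 - 4ac = (3)^2 - 4(2)(11) = 9 - 88 = -79
Since D < 0: two complex conjugate roots (no real roots)


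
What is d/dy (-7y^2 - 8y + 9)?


Apply the power rule term by term:
  d/dy(-7y^2) = -14y
  d/dy(-8y) = -8
  d/dy(9) = 0
p'(y) = -14y - 8


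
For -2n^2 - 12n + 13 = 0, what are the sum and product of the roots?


For an^2+bn+c=0: sum = -b/a, product = c/a.
a=-2, b=-12, c=13
Sum = -(-12)/-2 = -6
Product = (13)/-2 = -13/2


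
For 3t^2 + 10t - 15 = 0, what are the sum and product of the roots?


For at^2+bt+c=0: sum = -b/a, product = c/a.
a=3, b=10, c=-15
Sum = -(10)/3 = -10/3
Product = (-15)/3 = -5


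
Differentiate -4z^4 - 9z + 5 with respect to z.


Apply the power rule term by term:
  d/dz(-4z^4) = -16z^3
  d/dz(-9z) = -9
  d/dz(5) = 0
p'(z) = -16z^3 - 9


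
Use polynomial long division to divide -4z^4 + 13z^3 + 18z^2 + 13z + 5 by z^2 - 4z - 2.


(-4z^4 + 13z^3 + 18z^2 + 13z + 5) / (z^2 - 4z - 2)
Step 1: -4z^2 * (z^2 - 4z - 2) = -4z^4 + 16z^3 + 8z^2; subtract.
Step 2: -3z * (z^2 - 4z - 2) = -3z^3 + 12z^2 + 6z; subtract.
Step 3: -2 * (z^2 - 4z - 2) = -2z^2 + 8z + 4; subtract.
Quotient: -4z^2 - 3z - 2, Remainder: -z + 1


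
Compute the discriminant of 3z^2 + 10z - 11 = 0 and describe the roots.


D = b^2 - 4ac = (10)^2 - 4(3)(-11) = 100 + 132 = 232
Since D > 0: two distinct irrational roots


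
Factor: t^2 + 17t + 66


Roots satisfy r1 + r2 = -b/a = -17 and r1*r2 = c/a = 66.
So r1 = -6, r2 = -11.
t^2 + 17t + 66 = (t - r1)(t - r2) = (t + 6)(t + 11)


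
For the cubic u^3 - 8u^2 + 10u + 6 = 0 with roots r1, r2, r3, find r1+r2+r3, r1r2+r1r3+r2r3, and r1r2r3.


Monic cubic u^3+bu^2+cu+d=0: sum=-b, pairwise sum=c, product=-d.
b=-8, c=10, d=6
r1+r2+r3 = 8
r1r2+r1r3+r2r3 = 10
r1r2r3 = -6


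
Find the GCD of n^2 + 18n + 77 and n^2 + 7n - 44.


Factor each:
  n^2 + 18n + 77 = (n + 11)(n + 7)
  n^2 + 7n - 44 = (n + 11)(n - 4)
Common monic factor: n + 11


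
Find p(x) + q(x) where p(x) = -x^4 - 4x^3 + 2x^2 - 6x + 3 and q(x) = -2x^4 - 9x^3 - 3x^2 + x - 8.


Align terms by degree and add:
  -x^4 - 4x^3 + 2x^2 - 6x + 3
  -2x^4 - 9x^3 - 3x^2 + x - 8
= -3x^4 - 13x^3 - x^2 - 5x - 5


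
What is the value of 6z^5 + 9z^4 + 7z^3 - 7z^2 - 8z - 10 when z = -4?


Using direct substitution:
  6 * (-4)^5 = -6144
  9 * (-4)^4 = 2304
  7 * (-4)^3 = -448
  -7 * (-4)^2 = -112
  -8 * (-4)^1 = 32
  constant: -10
Sum = -6144 + 2304 - 448 - 112 + 32 - 10 = -4378


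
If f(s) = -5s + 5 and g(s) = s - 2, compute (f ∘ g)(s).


Substitute g(s) into f:
f(g(s)) = -5*(s - 2) + 5
Expand and combine: -5s + 15


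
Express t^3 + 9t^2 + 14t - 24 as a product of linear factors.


Try integer roots (divisors of -24). t=1: p(1)=0.
Divide out (t - 1): quotient is t^2 + 10t + 24.
Factor the quadratic: (t + 4)(t + 6)
Result: (t - 1)(t + 4)(t + 6)


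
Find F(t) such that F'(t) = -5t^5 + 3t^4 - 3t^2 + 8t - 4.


Reverse power rule on each term:
  ∫ -5t^5 dt = -(5/6)t^6
  ∫ 3t^4 dt = (3/5)t^5
  ∫ -3t^2 dt = -t^3
  ∫ 8t dt = 4t^2
  ∫ -4 dt = -4t
F(t) = -(5/6)t^6 + (3/5)t^5 - t^3 + 4t^2 - 4t + C


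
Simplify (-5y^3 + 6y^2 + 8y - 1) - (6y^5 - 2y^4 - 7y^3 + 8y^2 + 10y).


Distribute the minus sign:
  (-5y^3 + 6y^2 + 8y - 1)
- (6y^5 - 2y^4 - 7y^3 + 8y^2 + 10y)
Negate second polynomial: -6y^5 + 2y^4 + 7y^3 - 8y^2 - 10y
Add: -6y^5 + 2y^4 + 2y^3 - 2y^2 - 2y - 1


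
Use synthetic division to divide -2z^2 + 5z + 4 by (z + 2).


Synthetic division with c = -2. Coefficients: -2, 5, 4
Bring down -2.
  -2 * -2 = 4; 4 + 5 = 9
  9 * -2 = -18; -18 + 4 = -14
Quotient: -2z + 9, Remainder: -14


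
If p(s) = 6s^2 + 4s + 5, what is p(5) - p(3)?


p(5) = 175
p(3) = 71
p(5) - p(3) = 175 - 71 = 104


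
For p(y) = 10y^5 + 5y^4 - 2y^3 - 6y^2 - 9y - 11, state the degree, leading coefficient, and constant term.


Highest power of y is 5, with coefficient 10. Constant term is -11.
Degree = 5, leading coefficient = 10, constant term = -11


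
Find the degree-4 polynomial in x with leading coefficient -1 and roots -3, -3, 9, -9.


p(x) = -(x + 3)(x + 3)(x - 9)(x + 9)
Expand: -x^4 - 6x^3 + 72x^2 + 486x + 729


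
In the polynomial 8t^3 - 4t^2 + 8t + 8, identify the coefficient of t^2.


Read off the coefficient of t^2: -4


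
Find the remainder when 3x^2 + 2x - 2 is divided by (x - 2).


By the Remainder Theorem, the remainder equals p(2):
  3*(2)^2 = 12
  2*(2)^1 = 4
  constant: -2
Sum: 12 + 4 - 2 = 14


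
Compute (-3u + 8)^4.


Expand (-3u + 8)^4 by repeated multiplication:
  (-3u + 8)^2 = 9u^2 - 48u + 64
  (-3u + 8)^3 = -27u^3 + 216u^2 - 576u + 512
= 81u^4 - 864u^3 + 3456u^2 - 6144u + 4096


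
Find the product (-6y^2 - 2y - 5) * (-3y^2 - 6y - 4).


Distribute each term of the first polynomial:
  (-6y^2)(-3y^2 - 6y - 4) = 18y^4 + 36y^3 + 24y^2
  (-2y)(-3y^2 - 6y - 4) = 6y^3 + 12y^2 + 8y
  (-5)(-3y^2 - 6y - 4) = 15y^2 + 30y + 20
Sum: 18y^4 + 42y^3 + 51y^2 + 38y + 20


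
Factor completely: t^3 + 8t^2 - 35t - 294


Try integer roots (divisors of -294). t=6: p(6)=0.
Divide out (t - 6): quotient is t^2 + 14t + 49.
Factor the quadratic: (t + 7)(t + 7)
Result: (t - 6)(t + 7)(t + 7)


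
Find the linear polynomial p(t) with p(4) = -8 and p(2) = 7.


p(t) = mt + b. Using p(4)=-8, p(2)=7:
m = (-8 - 7)/(4 - 2) = -15/2 = -15/2
b = -8 - m*(4) = -8 + 30 = 22
p(t) = -(15/2)t + 22


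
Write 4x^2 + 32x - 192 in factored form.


Roots satisfy r1 + r2 = -b/a = -8 and r1*r2 = c/a = -48.
So r1 = -12, r2 = 4.
4x^2 + 32x - 192 = 4(x - r1)(x - r2) = 4(x + 12)(x - 4)


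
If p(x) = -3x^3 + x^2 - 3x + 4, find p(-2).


Using direct substitution:
  -3 * (-2)^3 = 24
  1 * (-2)^2 = 4
  -3 * (-2)^1 = 6
  constant: 4
Sum = 24 + 4 + 6 + 4 = 38


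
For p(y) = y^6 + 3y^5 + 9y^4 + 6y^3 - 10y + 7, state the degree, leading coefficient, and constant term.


Highest power of y is 6, with coefficient 1. Constant term is 7.
Degree = 6, leading coefficient = 1, constant term = 7


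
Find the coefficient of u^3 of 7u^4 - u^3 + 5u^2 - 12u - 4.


Read off the coefficient of u^3: -1


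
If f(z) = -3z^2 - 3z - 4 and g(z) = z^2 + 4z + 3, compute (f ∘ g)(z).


Substitute g(z) into f:
f(g(z)) = -3*(z^2 + 4z + 3)^2 + (-3)*(z^2 + 4z + 3) + (-4)
(z^2 + 4z + 3)^2 = z^4 + 8z^3 + 22z^2 + 24z + 9
Expand and combine: -3z^4 - 24z^3 - 69z^2 - 84z - 40


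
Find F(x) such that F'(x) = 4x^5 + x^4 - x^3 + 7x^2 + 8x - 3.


Reverse power rule on each term:
  ∫ 4x^5 dx = (2/3)x^6
  ∫ x^4 dx = (1/5)x^5
  ∫ -x^3 dx = -(1/4)x^4
  ∫ 7x^2 dx = (7/3)x^3
  ∫ 8x dx = 4x^2
  ∫ -3 dx = -3x
F(x) = (2/3)x^6 + (1/5)x^5 - (1/4)x^4 + (7/3)x^3 + 4x^2 - 3x + C


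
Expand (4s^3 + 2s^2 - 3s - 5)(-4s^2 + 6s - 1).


Distribute each term of the first polynomial:
  (4s^3)(-4s^2 + 6s - 1) = -16s^5 + 24s^4 - 4s^3
  (2s^2)(-4s^2 + 6s - 1) = -8s^4 + 12s^3 - 2s^2
  (-3s)(-4s^2 + 6s - 1) = 12s^3 - 18s^2 + 3s
  (-5)(-4s^2 + 6s - 1) = 20s^2 - 30s + 5
Sum: -16s^5 + 16s^4 + 20s^3 - 27s + 5


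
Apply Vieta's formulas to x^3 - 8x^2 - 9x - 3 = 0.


Monic cubic x^3+bx^2+cx+d=0: sum=-b, pairwise sum=c, product=-d.
b=-8, c=-9, d=-3
r1+r2+r3 = 8
r1r2+r1r3+r2r3 = -9
r1r2r3 = 3


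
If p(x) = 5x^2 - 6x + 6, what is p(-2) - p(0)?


p(-2) = 38
p(0) = 6
p(-2) - p(0) = 38 - 6 = 32


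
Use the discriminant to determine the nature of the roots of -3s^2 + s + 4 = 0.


D = b^2 - 4ac = (1)^2 - 4(-3)(4) = 1 + 48 = 49
Since D > 0: two distinct rational roots


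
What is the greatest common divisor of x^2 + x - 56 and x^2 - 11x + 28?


Factor each:
  x^2 + x - 56 = (x - 7)(x + 8)
  x^2 - 11x + 28 = (x - 7)(x - 4)
Common monic factor: x - 7


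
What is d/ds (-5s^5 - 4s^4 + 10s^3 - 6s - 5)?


Apply the power rule term by term:
  d/ds(-5s^5) = -25s^4
  d/ds(-4s^4) = -16s^3
  d/ds(10s^3) = 30s^2
  d/ds(-6s) = -6
  d/ds(-5) = 0
p'(s) = -25s^4 - 16s^3 + 30s^2 - 6


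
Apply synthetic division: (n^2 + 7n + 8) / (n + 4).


Synthetic division with c = -4. Coefficients: 1, 7, 8
Bring down 1.
  1 * -4 = -4; -4 + 7 = 3
  3 * -4 = -12; -12 + 8 = -4
Quotient: n + 3, Remainder: -4


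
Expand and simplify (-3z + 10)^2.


Expand (-3z + 10)^2 by repeated multiplication:
= 9z^2 - 60z + 100


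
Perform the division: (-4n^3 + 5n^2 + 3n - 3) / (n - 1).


(-4n^3 + 5n^2 + 3n - 3) / (n - 1)
Step 1: -4n^2 * (n - 1) = -4n^3 + 4n^2; subtract.
Step 2: n * (n - 1) = n^2 - n; subtract.
Step 3: 4 * (n - 1) = 4n - 4; subtract.
Quotient: -4n^2 + n + 4, Remainder: 1


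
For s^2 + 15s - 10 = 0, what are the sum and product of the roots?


For as^2+bs+c=0: sum = -b/a, product = c/a.
a=1, b=15, c=-10
Sum = -(15)/1 = -15
Product = (-10)/1 = -10


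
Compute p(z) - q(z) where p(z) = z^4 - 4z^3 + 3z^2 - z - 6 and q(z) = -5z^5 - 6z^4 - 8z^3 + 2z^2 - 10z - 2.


Distribute the minus sign:
  (z^4 - 4z^3 + 3z^2 - z - 6)
- (-5z^5 - 6z^4 - 8z^3 + 2z^2 - 10z - 2)
Negate second polynomial: 5z^5 + 6z^4 + 8z^3 - 2z^2 + 10z + 2
Add: 5z^5 + 7z^4 + 4z^3 + z^2 + 9z - 4


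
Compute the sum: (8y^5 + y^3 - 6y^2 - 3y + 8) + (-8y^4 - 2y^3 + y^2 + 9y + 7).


Align terms by degree and add:
  8y^5 + y^3 - 6y^2 - 3y + 8
  -8y^4 - 2y^3 + y^2 + 9y + 7
= 8y^5 - 8y^4 - y^3 - 5y^2 + 6y + 15


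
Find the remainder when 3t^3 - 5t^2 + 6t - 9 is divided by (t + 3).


By the Remainder Theorem, the remainder equals p(-3):
  3*(-3)^3 = -81
  -5*(-3)^2 = -45
  6*(-3)^1 = -18
  constant: -9
Sum: -81 - 45 - 18 - 9 = -153


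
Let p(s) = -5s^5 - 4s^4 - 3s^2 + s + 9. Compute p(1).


Using direct substitution:
  -5 * (1)^5 = -5
  -4 * (1)^4 = -4
  0 * (1)^3 = 0
  -3 * (1)^2 = -3
  1 * (1)^1 = 1
  constant: 9
Sum = -5 - 4 + 0 - 3 + 1 + 9 = -2


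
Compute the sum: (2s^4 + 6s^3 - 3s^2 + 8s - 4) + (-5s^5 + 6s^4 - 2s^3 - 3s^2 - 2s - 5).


Align terms by degree and add:
  2s^4 + 6s^3 - 3s^2 + 8s - 4
  -5s^5 + 6s^4 - 2s^3 - 3s^2 - 2s - 5
= -5s^5 + 8s^4 + 4s^3 - 6s^2 + 6s - 9


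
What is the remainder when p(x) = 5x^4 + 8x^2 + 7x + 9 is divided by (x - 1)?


By the Remainder Theorem, the remainder equals p(1):
  5*(1)^4 = 5
  0*(1)^3 = 0
  8*(1)^2 = 8
  7*(1)^1 = 7
  constant: 9
Sum: 5 + 0 + 8 + 7 + 9 = 29


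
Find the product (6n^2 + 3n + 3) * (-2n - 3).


Distribute each term of the first polynomial:
  (6n^2)(-2n - 3) = -12n^3 - 18n^2
  (3n)(-2n - 3) = -6n^2 - 9n
  (3)(-2n - 3) = -6n - 9
Sum: -12n^3 - 24n^2 - 15n - 9


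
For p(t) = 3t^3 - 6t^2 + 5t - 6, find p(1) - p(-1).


p(1) = -4
p(-1) = -20
p(1) - p(-1) = -4 + 20 = 16


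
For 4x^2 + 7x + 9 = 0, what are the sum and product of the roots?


For ax^2+bx+c=0: sum = -b/a, product = c/a.
a=4, b=7, c=9
Sum = -(7)/4 = -7/4
Product = (9)/4 = 9/4


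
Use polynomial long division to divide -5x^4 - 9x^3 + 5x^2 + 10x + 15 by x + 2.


(-5x^4 - 9x^3 + 5x^2 + 10x + 15) / (x + 2)
Step 1: -5x^3 * (x + 2) = -5x^4 - 10x^3; subtract.
Step 2: x^2 * (x + 2) = x^3 + 2x^2; subtract.
Step 3: 3x * (x + 2) = 3x^2 + 6x; subtract.
Step 4: 4 * (x + 2) = 4x + 8; subtract.
Quotient: -5x^3 + x^2 + 3x + 4, Remainder: 7


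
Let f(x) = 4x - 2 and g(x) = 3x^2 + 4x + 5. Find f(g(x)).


Substitute g(x) into f:
f(g(x)) = 4*(3x^2 + 4x + 5) + (-2)
Expand and combine: 12x^2 + 16x + 18


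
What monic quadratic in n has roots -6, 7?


p(n) = (n + 6)(n - 7)
Expand: n^2 - n - 42


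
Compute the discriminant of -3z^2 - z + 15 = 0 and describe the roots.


D = b^2 - 4ac = (-1)^2 - 4(-3)(15) = 1 + 180 = 181
Since D > 0: two distinct irrational roots


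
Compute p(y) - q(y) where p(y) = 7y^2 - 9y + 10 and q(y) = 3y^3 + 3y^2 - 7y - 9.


Distribute the minus sign:
  (7y^2 - 9y + 10)
- (3y^3 + 3y^2 - 7y - 9)
Negate second polynomial: -3y^3 - 3y^2 + 7y + 9
Add: -3y^3 + 4y^2 - 2y + 19


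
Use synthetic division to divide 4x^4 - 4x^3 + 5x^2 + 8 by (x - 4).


Synthetic division with c = 4. Coefficients: 4, -4, 5, 0, 8
Bring down 4.
  4 * 4 = 16; 16 - 4 = 12
  12 * 4 = 48; 48 + 5 = 53
  53 * 4 = 212; 212 + 0 = 212
  212 * 4 = 848; 848 + 8 = 856
Quotient: 4x^3 + 12x^2 + 53x + 212, Remainder: 856


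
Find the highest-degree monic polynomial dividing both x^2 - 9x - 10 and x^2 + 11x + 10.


Factor each:
  x^2 - 9x - 10 = (x + 1)(x - 10)
  x^2 + 11x + 10 = (x + 1)(x + 10)
Common monic factor: x + 1


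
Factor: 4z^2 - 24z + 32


Roots satisfy r1 + r2 = -b/a = 6 and r1*r2 = c/a = 8.
So r1 = 2, r2 = 4.
4z^2 - 24z + 32 = 4(z - r1)(z - r2) = 4(z - 2)(z - 4)


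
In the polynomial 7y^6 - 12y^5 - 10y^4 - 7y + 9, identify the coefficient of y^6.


Read off the coefficient of y^6: 7


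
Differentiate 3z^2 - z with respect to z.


Apply the power rule term by term:
  d/dz(3z^2) = 6z
  d/dz(-z) = -1
p'(z) = 6z - 1


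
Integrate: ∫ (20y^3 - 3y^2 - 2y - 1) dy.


Reverse power rule on each term:
  ∫ 20y^3 dy = 5y^4
  ∫ -3y^2 dy = -y^3
  ∫ -2y dy = -y^2
  ∫ -1 dy = -y
F(y) = 5y^4 - y^3 - y^2 - y + C


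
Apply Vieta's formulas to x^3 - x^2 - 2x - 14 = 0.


Monic cubic x^3+bx^2+cx+d=0: sum=-b, pairwise sum=c, product=-d.
b=-1, c=-2, d=-14
r1+r2+r3 = 1
r1r2+r1r3+r2r3 = -2
r1r2r3 = 14


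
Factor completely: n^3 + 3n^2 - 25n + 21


Try integer roots (divisors of 21). n=1: p(1)=0.
Divide out (n - 1): quotient is n^2 + 4n - 21.
Factor the quadratic: (n - 3)(n + 7)
Result: (n - 1)(n - 3)(n + 7)


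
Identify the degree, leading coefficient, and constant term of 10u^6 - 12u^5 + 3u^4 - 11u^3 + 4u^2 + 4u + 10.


Highest power of u is 6, with coefficient 10. Constant term is 10.
Degree = 6, leading coefficient = 10, constant term = 10


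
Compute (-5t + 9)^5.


Expand (-5t + 9)^5 by repeated multiplication:
  (-5t + 9)^2 = 25t^2 - 90t + 81
  (-5t + 9)^3 = -125t^3 + 675t^2 - 1215t + 729
  (-5t + 9)^4 = 625t^4 - 4500t^3 + 12150t^2 - 14580t + 6561
= -3125t^5 + 28125t^4 - 101250t^3 + 182250t^2 - 164025t + 59049


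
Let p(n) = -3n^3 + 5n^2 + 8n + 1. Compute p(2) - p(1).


p(2) = 13
p(1) = 11
p(2) - p(1) = 13 - 11 = 2


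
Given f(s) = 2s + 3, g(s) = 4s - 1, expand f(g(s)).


Substitute g(s) into f:
f(g(s)) = 2*(4s - 1) + 3
Expand and combine: 8s + 1


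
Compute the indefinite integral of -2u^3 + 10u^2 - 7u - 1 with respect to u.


Reverse power rule on each term:
  ∫ -2u^3 du = -(1/2)u^4
  ∫ 10u^2 du = (10/3)u^3
  ∫ -7u du = -(7/2)u^2
  ∫ -1 du = -u
F(u) = -(1/2)u^4 + (10/3)u^3 - (7/2)u^2 - u + C


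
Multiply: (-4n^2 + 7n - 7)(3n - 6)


Distribute each term of the first polynomial:
  (-4n^2)(3n - 6) = -12n^3 + 24n^2
  (7n)(3n - 6) = 21n^2 - 42n
  (-7)(3n - 6) = -21n + 42
Sum: -12n^3 + 45n^2 - 63n + 42


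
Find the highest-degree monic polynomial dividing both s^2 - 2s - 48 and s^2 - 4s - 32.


Factor each:
  s^2 - 2s - 48 = (s - 8)(s + 6)
  s^2 - 4s - 32 = (s - 8)(s + 4)
Common monic factor: s - 8


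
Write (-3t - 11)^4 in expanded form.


Expand (-3t - 11)^4 by repeated multiplication:
  (-3t - 11)^2 = 9t^2 + 66t + 121
  (-3t - 11)^3 = -27t^3 - 297t^2 - 1089t - 1331
= 81t^4 + 1188t^3 + 6534t^2 + 15972t + 14641


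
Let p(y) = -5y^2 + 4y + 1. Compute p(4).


Using direct substitution:
  -5 * (4)^2 = -80
  4 * (4)^1 = 16
  constant: 1
Sum = -80 + 16 + 1 = -63


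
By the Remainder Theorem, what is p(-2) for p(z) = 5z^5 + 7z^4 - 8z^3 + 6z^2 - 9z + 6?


By the Remainder Theorem, the remainder equals p(-2):
  5*(-2)^5 = -160
  7*(-2)^4 = 112
  -8*(-2)^3 = 64
  6*(-2)^2 = 24
  -9*(-2)^1 = 18
  constant: 6
Sum: -160 + 112 + 64 + 24 + 18 + 6 = 64


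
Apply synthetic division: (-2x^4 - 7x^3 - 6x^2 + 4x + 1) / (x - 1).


Synthetic division with c = 1. Coefficients: -2, -7, -6, 4, 1
Bring down -2.
  -2 * 1 = -2; -2 - 7 = -9
  -9 * 1 = -9; -9 - 6 = -15
  -15 * 1 = -15; -15 + 4 = -11
  -11 * 1 = -11; -11 + 1 = -10
Quotient: -2x^3 - 9x^2 - 15x - 11, Remainder: -10


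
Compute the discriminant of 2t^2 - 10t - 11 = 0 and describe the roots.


D = b^2 - 4ac = (-10)^2 - 4(2)(-11) = 100 + 88 = 188
Since D > 0: two distinct irrational roots


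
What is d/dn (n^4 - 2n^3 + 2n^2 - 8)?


Apply the power rule term by term:
  d/dn(n^4) = 4n^3
  d/dn(-2n^3) = -6n^2
  d/dn(2n^2) = 4n
  d/dn(-8) = 0
p'(n) = 4n^3 - 6n^2 + 4n


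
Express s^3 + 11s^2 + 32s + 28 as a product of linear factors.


Try integer roots (divisors of 28). s=-2: p(-2)=0.
Divide out (s + 2): quotient is s^2 + 9s + 14.
Factor the quadratic: (s + 7)(s + 2)
Result: (s + 2)(s + 7)(s + 2)


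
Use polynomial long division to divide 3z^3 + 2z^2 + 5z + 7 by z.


(3z^3 + 2z^2 + 5z + 7) / (z)
Step 1: 3z^2 * (z) = 3z^3; subtract.
Step 2: 2z * (z) = 2z^2; subtract.
Step 3: 5 * (z) = 5z; subtract.
Quotient: 3z^2 + 2z + 5, Remainder: 7


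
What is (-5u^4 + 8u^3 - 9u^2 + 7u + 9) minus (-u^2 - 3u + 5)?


Distribute the minus sign:
  (-5u^4 + 8u^3 - 9u^2 + 7u + 9)
- (-u^2 - 3u + 5)
Negate second polynomial: u^2 + 3u - 5
Add: -5u^4 + 8u^3 - 8u^2 + 10u + 4


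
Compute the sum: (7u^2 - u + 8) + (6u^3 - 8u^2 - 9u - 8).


Align terms by degree and add:
  7u^2 - u + 8
+ 6u^3 - 8u^2 - 9u - 8
= 6u^3 - u^2 - 10u


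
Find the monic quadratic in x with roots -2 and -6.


p(x) = (x + 2)(x + 6)
Expand: x^2 + 8x + 12


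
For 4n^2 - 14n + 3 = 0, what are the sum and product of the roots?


For an^2+bn+c=0: sum = -b/a, product = c/a.
a=4, b=-14, c=3
Sum = -(-14)/4 = 7/2
Product = (3)/4 = 3/4


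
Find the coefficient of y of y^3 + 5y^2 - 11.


Read off the coefficient of y: 0


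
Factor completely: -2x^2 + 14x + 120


Roots satisfy r1 + r2 = -b/a = 7 and r1*r2 = c/a = -60.
So r1 = 12, r2 = -5.
-2x^2 + 14x + 120 = -2(x - r1)(x - r2) = -2(x - 12)(x + 5)


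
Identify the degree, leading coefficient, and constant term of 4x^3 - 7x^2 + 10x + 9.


Highest power of x is 3, with coefficient 4. Constant term is 9.
Degree = 3, leading coefficient = 4, constant term = 9


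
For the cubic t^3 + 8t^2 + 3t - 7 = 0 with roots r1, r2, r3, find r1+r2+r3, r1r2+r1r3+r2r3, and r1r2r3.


Monic cubic t^3+bt^2+ct+d=0: sum=-b, pairwise sum=c, product=-d.
b=8, c=3, d=-7
r1+r2+r3 = -8
r1r2+r1r3+r2r3 = 3
r1r2r3 = 7


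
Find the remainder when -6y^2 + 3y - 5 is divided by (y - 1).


By the Remainder Theorem, the remainder equals p(1):
  -6*(1)^2 = -6
  3*(1)^1 = 3
  constant: -5
Sum: -6 + 3 - 5 = -8


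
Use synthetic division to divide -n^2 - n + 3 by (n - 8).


Synthetic division with c = 8. Coefficients: -1, -1, 3
Bring down -1.
  -1 * 8 = -8; -8 - 1 = -9
  -9 * 8 = -72; -72 + 3 = -69
Quotient: -n - 9, Remainder: -69


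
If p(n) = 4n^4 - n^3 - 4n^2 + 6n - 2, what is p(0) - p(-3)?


p(0) = -2
p(-3) = 295
p(0) - p(-3) = -2 - 295 = -297


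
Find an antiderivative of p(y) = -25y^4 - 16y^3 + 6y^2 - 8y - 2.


Reverse power rule on each term:
  ∫ -25y^4 dy = -5y^5
  ∫ -16y^3 dy = -4y^4
  ∫ 6y^2 dy = 2y^3
  ∫ -8y dy = -4y^2
  ∫ -2 dy = -2y
F(y) = -5y^5 - 4y^4 + 2y^3 - 4y^2 - 2y + C


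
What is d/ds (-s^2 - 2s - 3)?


Apply the power rule term by term:
  d/ds(-s^2) = -2s
  d/ds(-2s) = -2
  d/ds(-3) = 0
p'(s) = -2s - 2


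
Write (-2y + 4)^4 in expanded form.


Expand (-2y + 4)^4 by repeated multiplication:
  (-2y + 4)^2 = 4y^2 - 16y + 16
  (-2y + 4)^3 = -8y^3 + 48y^2 - 96y + 64
= 16y^4 - 128y^3 + 384y^2 - 512y + 256


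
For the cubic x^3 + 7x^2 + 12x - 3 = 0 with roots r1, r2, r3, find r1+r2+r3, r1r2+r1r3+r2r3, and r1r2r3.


Monic cubic x^3+bx^2+cx+d=0: sum=-b, pairwise sum=c, product=-d.
b=7, c=12, d=-3
r1+r2+r3 = -7
r1r2+r1r3+r2r3 = 12
r1r2r3 = 3


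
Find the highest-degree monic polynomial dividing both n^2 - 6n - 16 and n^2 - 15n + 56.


Factor each:
  n^2 - 6n - 16 = (n - 8)(n + 2)
  n^2 - 15n + 56 = (n - 8)(n - 7)
Common monic factor: n - 8


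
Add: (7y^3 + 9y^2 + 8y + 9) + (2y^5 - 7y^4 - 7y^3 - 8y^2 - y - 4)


Align terms by degree and add:
  7y^3 + 9y^2 + 8y + 9
+ 2y^5 - 7y^4 - 7y^3 - 8y^2 - y - 4
= 2y^5 - 7y^4 + y^2 + 7y + 5


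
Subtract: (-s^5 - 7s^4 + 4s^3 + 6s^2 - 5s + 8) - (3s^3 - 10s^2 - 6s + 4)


Distribute the minus sign:
  (-s^5 - 7s^4 + 4s^3 + 6s^2 - 5s + 8)
- (3s^3 - 10s^2 - 6s + 4)
Negate second polynomial: -3s^3 + 10s^2 + 6s - 4
Add: -s^5 - 7s^4 + s^3 + 16s^2 + s + 4


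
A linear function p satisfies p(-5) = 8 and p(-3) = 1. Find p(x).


p(x) = mx + b. Using p(-5)=8, p(-3)=1:
m = (8 - 1)/(-5 + 3) = 7/-2 = -7/2
b = 8 - m*(-5) = 8 - 35/2 = -19/2
p(x) = -(7/2)x - (19/2)


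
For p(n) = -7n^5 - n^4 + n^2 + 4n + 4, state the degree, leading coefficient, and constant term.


Highest power of n is 5, with coefficient -7. Constant term is 4.
Degree = 5, leading coefficient = -7, constant term = 4


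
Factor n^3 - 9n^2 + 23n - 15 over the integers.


Try integer roots (divisors of -15). n=5: p(5)=0.
Divide out (n - 5): quotient is n^2 - 4n + 3.
Factor the quadratic: (n - 3)(n - 1)
Result: (n - 5)(n - 3)(n - 1)


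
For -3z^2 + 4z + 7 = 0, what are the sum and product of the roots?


For az^2+bz+c=0: sum = -b/a, product = c/a.
a=-3, b=4, c=7
Sum = -(4)/-3 = 4/3
Product = (7)/-3 = -7/3


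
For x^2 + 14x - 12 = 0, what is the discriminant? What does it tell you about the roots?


D = b^2 - 4ac = (14)^2 - 4(1)(-12) = 196 + 48 = 244
Since D > 0: two distinct irrational roots


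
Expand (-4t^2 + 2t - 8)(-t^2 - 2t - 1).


Distribute each term of the first polynomial:
  (-4t^2)(-t^2 - 2t - 1) = 4t^4 + 8t^3 + 4t^2
  (2t)(-t^2 - 2t - 1) = -2t^3 - 4t^2 - 2t
  (-8)(-t^2 - 2t - 1) = 8t^2 + 16t + 8
Sum: 4t^4 + 6t^3 + 8t^2 + 14t + 8


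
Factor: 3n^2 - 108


Roots satisfy r1 + r2 = -b/a = 0 and r1*r2 = c/a = -36.
So r1 = -6, r2 = 6.
3n^2 - 108 = 3(n - r1)(n - r2) = 3(n + 6)(n - 6)


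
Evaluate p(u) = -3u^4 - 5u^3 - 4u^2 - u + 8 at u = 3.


Using direct substitution:
  -3 * (3)^4 = -243
  -5 * (3)^3 = -135
  -4 * (3)^2 = -36
  -1 * (3)^1 = -3
  constant: 8
Sum = -243 - 135 - 36 - 3 + 8 = -409


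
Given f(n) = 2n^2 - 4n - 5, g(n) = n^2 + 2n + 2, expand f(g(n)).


Substitute g(n) into f:
f(g(n)) = 2*(n^2 + 2n + 2)^2 + (-4)*(n^2 + 2n + 2) + (-5)
(n^2 + 2n + 2)^2 = n^4 + 4n^3 + 8n^2 + 8n + 4
Expand and combine: 2n^4 + 8n^3 + 12n^2 + 8n - 5


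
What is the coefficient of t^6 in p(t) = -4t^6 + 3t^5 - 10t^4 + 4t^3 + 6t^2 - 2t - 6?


Read off the coefficient of t^6: -4


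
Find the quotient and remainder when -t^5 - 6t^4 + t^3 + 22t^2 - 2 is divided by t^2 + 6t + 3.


(-t^5 - 6t^4 + t^3 + 22t^2 - 2) / (t^2 + 6t + 3)
Step 1: -t^3 * (t^2 + 6t + 3) = -t^5 - 6t^4 - 3t^3; subtract.
Step 2: 0 * (t^2 + 6t + 3) = 0; subtract.
Step 3: 4t * (t^2 + 6t + 3) = 4t^3 + 24t^2 + 12t; subtract.
Step 4: -2 * (t^2 + 6t + 3) = -2t^2 - 12t - 6; subtract.
Quotient: -t^3 + 4t - 2, Remainder: 4


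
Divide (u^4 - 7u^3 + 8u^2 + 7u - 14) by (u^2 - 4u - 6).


(u^4 - 7u^3 + 8u^2 + 7u - 14) / (u^2 - 4u - 6)
Step 1: u^2 * (u^2 - 4u - 6) = u^4 - 4u^3 - 6u^2; subtract.
Step 2: -3u * (u^2 - 4u - 6) = -3u^3 + 12u^2 + 18u; subtract.
Step 3: 2 * (u^2 - 4u - 6) = 2u^2 - 8u - 12; subtract.
Quotient: u^2 - 3u + 2, Remainder: -3u - 2


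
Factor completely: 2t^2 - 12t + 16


Roots satisfy r1 + r2 = -b/a = 6 and r1*r2 = c/a = 8.
So r1 = 4, r2 = 2.
2t^2 - 12t + 16 = 2(t - r1)(t - r2) = 2(t - 4)(t - 2)


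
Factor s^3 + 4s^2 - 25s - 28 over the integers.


Try integer roots (divisors of -28). s=-1: p(-1)=0.
Divide out (s + 1): quotient is s^2 + 3s - 28.
Factor the quadratic: (s - 4)(s + 7)
Result: (s + 1)(s - 4)(s + 7)


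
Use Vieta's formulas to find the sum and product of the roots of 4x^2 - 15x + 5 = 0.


For ax^2+bx+c=0: sum = -b/a, product = c/a.
a=4, b=-15, c=5
Sum = -(-15)/4 = 15/4
Product = (5)/4 = 5/4


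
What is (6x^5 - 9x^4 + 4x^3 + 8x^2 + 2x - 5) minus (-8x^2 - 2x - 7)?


Distribute the minus sign:
  (6x^5 - 9x^4 + 4x^3 + 8x^2 + 2x - 5)
- (-8x^2 - 2x - 7)
Negate second polynomial: 8x^2 + 2x + 7
Add: 6x^5 - 9x^4 + 4x^3 + 16x^2 + 4x + 2


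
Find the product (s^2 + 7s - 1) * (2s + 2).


Distribute each term of the first polynomial:
  (s^2)(2s + 2) = 2s^3 + 2s^2
  (7s)(2s + 2) = 14s^2 + 14s
  (-1)(2s + 2) = -2s - 2
Sum: 2s^3 + 16s^2 + 12s - 2


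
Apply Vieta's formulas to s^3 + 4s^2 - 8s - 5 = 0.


Monic cubic s^3+bs^2+cs+d=0: sum=-b, pairwise sum=c, product=-d.
b=4, c=-8, d=-5
r1+r2+r3 = -4
r1r2+r1r3+r2r3 = -8
r1r2r3 = 5


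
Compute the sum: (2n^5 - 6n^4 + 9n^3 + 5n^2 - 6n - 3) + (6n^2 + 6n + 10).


Align terms by degree and add:
  2n^5 - 6n^4 + 9n^3 + 5n^2 - 6n - 3
+ 6n^2 + 6n + 10
= 2n^5 - 6n^4 + 9n^3 + 11n^2 + 7


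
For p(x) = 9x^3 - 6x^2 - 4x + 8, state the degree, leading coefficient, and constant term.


Highest power of x is 3, with coefficient 9. Constant term is 8.
Degree = 3, leading coefficient = 9, constant term = 8


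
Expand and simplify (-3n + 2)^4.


Expand (-3n + 2)^4 by repeated multiplication:
  (-3n + 2)^2 = 9n^2 - 12n + 4
  (-3n + 2)^3 = -27n^3 + 54n^2 - 36n + 8
= 81n^4 - 216n^3 + 216n^2 - 96n + 16


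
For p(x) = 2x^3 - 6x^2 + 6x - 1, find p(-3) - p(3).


p(-3) = -127
p(3) = 17
p(-3) - p(3) = -127 - 17 = -144


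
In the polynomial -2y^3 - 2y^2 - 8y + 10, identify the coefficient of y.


Read off the coefficient of y: -8


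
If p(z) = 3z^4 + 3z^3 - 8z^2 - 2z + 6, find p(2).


Using direct substitution:
  3 * (2)^4 = 48
  3 * (2)^3 = 24
  -8 * (2)^2 = -32
  -2 * (2)^1 = -4
  constant: 6
Sum = 48 + 24 - 32 - 4 + 6 = 42


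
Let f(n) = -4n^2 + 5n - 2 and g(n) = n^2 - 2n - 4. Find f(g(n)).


Substitute g(n) into f:
f(g(n)) = -4*(n^2 - 2n - 4)^2 + 5*(n^2 - 2n - 4) + (-2)
(n^2 - 2n - 4)^2 = n^4 - 4n^3 - 4n^2 + 16n + 16
Expand and combine: -4n^4 + 16n^3 + 21n^2 - 74n - 86


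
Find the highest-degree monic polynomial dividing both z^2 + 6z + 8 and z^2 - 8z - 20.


Factor each:
  z^2 + 6z + 8 = (z + 2)(z + 4)
  z^2 - 8z - 20 = (z + 2)(z - 10)
Common monic factor: z + 2


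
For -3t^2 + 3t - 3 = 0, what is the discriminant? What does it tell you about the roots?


D = b^2 - 4ac = (3)^2 - 4(-3)(-3) = 9 - 36 = -27
Since D < 0: two complex conjugate roots (no real roots)


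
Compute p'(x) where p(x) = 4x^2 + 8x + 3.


Apply the power rule term by term:
  d/dx(4x^2) = 8x
  d/dx(8x) = 8
  d/dx(3) = 0
p'(x) = 8x + 8


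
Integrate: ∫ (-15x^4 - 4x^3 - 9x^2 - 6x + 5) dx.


Reverse power rule on each term:
  ∫ -15x^4 dx = -3x^5
  ∫ -4x^3 dx = -x^4
  ∫ -9x^2 dx = -3x^3
  ∫ -6x dx = -3x^2
  ∫ 5 dx = 5x
F(x) = -3x^5 - x^4 - 3x^3 - 3x^2 + 5x + C


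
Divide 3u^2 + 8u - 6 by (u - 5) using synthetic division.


Synthetic division with c = 5. Coefficients: 3, 8, -6
Bring down 3.
  3 * 5 = 15; 15 + 8 = 23
  23 * 5 = 115; 115 - 6 = 109
Quotient: 3u + 23, Remainder: 109


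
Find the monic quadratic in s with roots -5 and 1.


p(s) = (s + 5)(s - 1)
Expand: s^2 + 4s - 5


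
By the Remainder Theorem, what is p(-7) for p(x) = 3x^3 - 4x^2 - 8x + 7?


By the Remainder Theorem, the remainder equals p(-7):
  3*(-7)^3 = -1029
  -4*(-7)^2 = -196
  -8*(-7)^1 = 56
  constant: 7
Sum: -1029 - 196 + 56 + 7 = -1162


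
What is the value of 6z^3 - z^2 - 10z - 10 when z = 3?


Using direct substitution:
  6 * (3)^3 = 162
  -1 * (3)^2 = -9
  -10 * (3)^1 = -30
  constant: -10
Sum = 162 - 9 - 30 - 10 = 113


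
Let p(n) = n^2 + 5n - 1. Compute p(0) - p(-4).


p(0) = -1
p(-4) = -5
p(0) - p(-4) = -1 + 5 = 4


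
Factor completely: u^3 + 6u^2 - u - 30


Try integer roots (divisors of -30). u=2: p(2)=0.
Divide out (u - 2): quotient is u^2 + 8u + 15.
Factor the quadratic: (u + 5)(u + 3)
Result: (u - 2)(u + 5)(u + 3)


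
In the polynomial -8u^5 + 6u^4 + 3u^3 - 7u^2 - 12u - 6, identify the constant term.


Read off the constant term: -6


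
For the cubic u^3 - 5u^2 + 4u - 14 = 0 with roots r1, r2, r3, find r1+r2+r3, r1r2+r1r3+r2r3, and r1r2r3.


Monic cubic u^3+bu^2+cu+d=0: sum=-b, pairwise sum=c, product=-d.
b=-5, c=4, d=-14
r1+r2+r3 = 5
r1r2+r1r3+r2r3 = 4
r1r2r3 = 14


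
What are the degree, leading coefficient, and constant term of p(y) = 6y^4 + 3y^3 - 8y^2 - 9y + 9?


Highest power of y is 4, with coefficient 6. Constant term is 9.
Degree = 4, leading coefficient = 6, constant term = 9


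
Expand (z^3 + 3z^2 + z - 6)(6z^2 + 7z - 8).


Distribute each term of the first polynomial:
  (z^3)(6z^2 + 7z - 8) = 6z^5 + 7z^4 - 8z^3
  (3z^2)(6z^2 + 7z - 8) = 18z^4 + 21z^3 - 24z^2
  (z)(6z^2 + 7z - 8) = 6z^3 + 7z^2 - 8z
  (-6)(6z^2 + 7z - 8) = -36z^2 - 42z + 48
Sum: 6z^5 + 25z^4 + 19z^3 - 53z^2 - 50z + 48


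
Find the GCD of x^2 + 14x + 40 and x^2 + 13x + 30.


Factor each:
  x^2 + 14x + 40 = (x + 10)(x + 4)
  x^2 + 13x + 30 = (x + 10)(x + 3)
Common monic factor: x + 10


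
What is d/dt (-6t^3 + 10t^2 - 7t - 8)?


Apply the power rule term by term:
  d/dt(-6t^3) = -18t^2
  d/dt(10t^2) = 20t
  d/dt(-7t) = -7
  d/dt(-8) = 0
p'(t) = -18t^2 + 20t - 7


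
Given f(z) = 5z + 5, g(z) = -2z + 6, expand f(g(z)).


Substitute g(z) into f:
f(g(z)) = 5*(-2z + 6) + 5
Expand and combine: -10z + 35


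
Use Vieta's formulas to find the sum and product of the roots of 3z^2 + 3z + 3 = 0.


For az^2+bz+c=0: sum = -b/a, product = c/a.
a=3, b=3, c=3
Sum = -(3)/3 = -1
Product = (3)/3 = 1


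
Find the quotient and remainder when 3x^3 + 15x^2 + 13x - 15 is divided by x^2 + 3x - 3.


(3x^3 + 15x^2 + 13x - 15) / (x^2 + 3x - 3)
Step 1: 3x * (x^2 + 3x - 3) = 3x^3 + 9x^2 - 9x; subtract.
Step 2: 6 * (x^2 + 3x - 3) = 6x^2 + 18x - 18; subtract.
Quotient: 3x + 6, Remainder: 4x + 3


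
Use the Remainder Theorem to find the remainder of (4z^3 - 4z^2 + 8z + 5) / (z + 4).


By the Remainder Theorem, the remainder equals p(-4):
  4*(-4)^3 = -256
  -4*(-4)^2 = -64
  8*(-4)^1 = -32
  constant: 5
Sum: -256 - 64 - 32 + 5 = -347


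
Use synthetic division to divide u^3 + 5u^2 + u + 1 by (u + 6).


Synthetic division with c = -6. Coefficients: 1, 5, 1, 1
Bring down 1.
  1 * -6 = -6; -6 + 5 = -1
  -1 * -6 = 6; 6 + 1 = 7
  7 * -6 = -42; -42 + 1 = -41
Quotient: u^2 - u + 7, Remainder: -41


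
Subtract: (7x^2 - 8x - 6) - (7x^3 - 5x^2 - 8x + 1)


Distribute the minus sign:
  (7x^2 - 8x - 6)
- (7x^3 - 5x^2 - 8x + 1)
Negate second polynomial: -7x^3 + 5x^2 + 8x - 1
Add: -7x^3 + 12x^2 - 7


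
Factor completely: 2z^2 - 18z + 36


Roots satisfy r1 + r2 = -b/a = 9 and r1*r2 = c/a = 18.
So r1 = 6, r2 = 3.
2z^2 - 18z + 36 = 2(z - r1)(z - r2) = 2(z - 6)(z - 3)


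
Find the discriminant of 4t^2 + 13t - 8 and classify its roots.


D = b^2 - 4ac = (13)^2 - 4(4)(-8) = 169 + 128 = 297
Since D > 0: two distinct irrational roots


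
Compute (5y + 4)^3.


Expand (5y + 4)^3 by repeated multiplication:
  (5y + 4)^2 = 25y^2 + 40y + 16
= 125y^3 + 300y^2 + 240y + 64


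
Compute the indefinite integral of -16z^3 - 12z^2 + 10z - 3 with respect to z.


Reverse power rule on each term:
  ∫ -16z^3 dz = -4z^4
  ∫ -12z^2 dz = -4z^3
  ∫ 10z dz = 5z^2
  ∫ -3 dz = -3z
F(z) = -4z^4 - 4z^3 + 5z^2 - 3z + C


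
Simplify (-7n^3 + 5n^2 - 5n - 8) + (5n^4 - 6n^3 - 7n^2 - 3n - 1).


Align terms by degree and add:
  -7n^3 + 5n^2 - 5n - 8
+ 5n^4 - 6n^3 - 7n^2 - 3n - 1
= 5n^4 - 13n^3 - 2n^2 - 8n - 9


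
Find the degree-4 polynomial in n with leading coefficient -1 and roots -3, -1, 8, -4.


p(n) = -(n + 3)(n + 1)(n - 8)(n + 4)
Expand: -n^4 + 45n^2 + 140n + 96


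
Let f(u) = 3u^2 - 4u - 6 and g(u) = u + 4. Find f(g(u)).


Substitute g(u) into f:
f(g(u)) = 3*(u + 4)^2 + (-4)*(u + 4) + (-6)
(u + 4)^2 = u^2 + 8u + 16
Expand and combine: 3u^2 + 20u + 26


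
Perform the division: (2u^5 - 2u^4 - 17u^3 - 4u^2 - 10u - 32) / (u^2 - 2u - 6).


(2u^5 - 2u^4 - 17u^3 - 4u^2 - 10u - 32) / (u^2 - 2u - 6)
Step 1: 2u^3 * (u^2 - 2u - 6) = 2u^5 - 4u^4 - 12u^3; subtract.
Step 2: 2u^2 * (u^2 - 2u - 6) = 2u^4 - 4u^3 - 12u^2; subtract.
Step 3: -u * (u^2 - 2u - 6) = -u^3 + 2u^2 + 6u; subtract.
Step 4: 6 * (u^2 - 2u - 6) = 6u^2 - 12u - 36; subtract.
Quotient: 2u^3 + 2u^2 - u + 6, Remainder: -4u + 4


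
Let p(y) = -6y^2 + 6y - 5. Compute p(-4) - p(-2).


p(-4) = -125
p(-2) = -41
p(-4) - p(-2) = -125 + 41 = -84


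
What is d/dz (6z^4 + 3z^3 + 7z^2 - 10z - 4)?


Apply the power rule term by term:
  d/dz(6z^4) = 24z^3
  d/dz(3z^3) = 9z^2
  d/dz(7z^2) = 14z
  d/dz(-10z) = -10
  d/dz(-4) = 0
p'(z) = 24z^3 + 9z^2 + 14z - 10


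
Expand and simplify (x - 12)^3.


Expand (x - 12)^3 by repeated multiplication:
  (x - 12)^2 = x^2 - 24x + 144
= x^3 - 36x^2 + 432x - 1728


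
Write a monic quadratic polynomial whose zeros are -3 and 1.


p(x) = (x + 3)(x - 1)
Expand: x^2 + 2x - 3


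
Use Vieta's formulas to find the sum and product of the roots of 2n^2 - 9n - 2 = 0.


For an^2+bn+c=0: sum = -b/a, product = c/a.
a=2, b=-9, c=-2
Sum = -(-9)/2 = 9/2
Product = (-2)/2 = -1


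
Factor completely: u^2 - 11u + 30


Roots satisfy r1 + r2 = -b/a = 11 and r1*r2 = c/a = 30.
So r1 = 5, r2 = 6.
u^2 - 11u + 30 = (u - r1)(u - r2) = (u - 5)(u - 6)


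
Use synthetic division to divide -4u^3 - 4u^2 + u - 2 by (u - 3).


Synthetic division with c = 3. Coefficients: -4, -4, 1, -2
Bring down -4.
  -4 * 3 = -12; -12 - 4 = -16
  -16 * 3 = -48; -48 + 1 = -47
  -47 * 3 = -141; -141 - 2 = -143
Quotient: -4u^2 - 16u - 47, Remainder: -143


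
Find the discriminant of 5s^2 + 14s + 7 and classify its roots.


D = b^2 - 4ac = (14)^2 - 4(5)(7) = 196 - 140 = 56
Since D > 0: two distinct irrational roots


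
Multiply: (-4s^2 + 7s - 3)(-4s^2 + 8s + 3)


Distribute each term of the first polynomial:
  (-4s^2)(-4s^2 + 8s + 3) = 16s^4 - 32s^3 - 12s^2
  (7s)(-4s^2 + 8s + 3) = -28s^3 + 56s^2 + 21s
  (-3)(-4s^2 + 8s + 3) = 12s^2 - 24s - 9
Sum: 16s^4 - 60s^3 + 56s^2 - 3s - 9


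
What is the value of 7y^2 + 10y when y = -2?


Using direct substitution:
  7 * (-2)^2 = 28
  10 * (-2)^1 = -20
  constant: 0
Sum = 28 - 20 + 0 = 8


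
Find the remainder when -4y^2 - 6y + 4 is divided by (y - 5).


By the Remainder Theorem, the remainder equals p(5):
  -4*(5)^2 = -100
  -6*(5)^1 = -30
  constant: 4
Sum: -100 - 30 + 4 = -126


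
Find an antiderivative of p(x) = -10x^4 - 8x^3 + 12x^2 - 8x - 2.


Reverse power rule on each term:
  ∫ -10x^4 dx = -2x^5
  ∫ -8x^3 dx = -2x^4
  ∫ 12x^2 dx = 4x^3
  ∫ -8x dx = -4x^2
  ∫ -2 dx = -2x
F(x) = -2x^5 - 2x^4 + 4x^3 - 4x^2 - 2x + C


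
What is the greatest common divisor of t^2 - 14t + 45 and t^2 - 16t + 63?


Factor each:
  t^2 - 14t + 45 = (t - 9)(t - 5)
  t^2 - 16t + 63 = (t - 9)(t - 7)
Common monic factor: t - 9


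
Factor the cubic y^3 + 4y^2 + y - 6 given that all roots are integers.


Try integer roots (divisors of -6). y=-2: p(-2)=0.
Divide out (y + 2): quotient is y^2 + 2y - 3.
Factor the quadratic: (y - 1)(y + 3)
Result: (y + 2)(y - 1)(y + 3)


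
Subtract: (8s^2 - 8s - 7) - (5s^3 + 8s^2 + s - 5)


Distribute the minus sign:
  (8s^2 - 8s - 7)
- (5s^3 + 8s^2 + s - 5)
Negate second polynomial: -5s^3 - 8s^2 - s + 5
Add: -5s^3 - 9s - 2


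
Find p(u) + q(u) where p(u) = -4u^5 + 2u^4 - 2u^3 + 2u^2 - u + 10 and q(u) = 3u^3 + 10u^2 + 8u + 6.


Align terms by degree and add:
  -4u^5 + 2u^4 - 2u^3 + 2u^2 - u + 10
+ 3u^3 + 10u^2 + 8u + 6
= -4u^5 + 2u^4 + u^3 + 12u^2 + 7u + 16


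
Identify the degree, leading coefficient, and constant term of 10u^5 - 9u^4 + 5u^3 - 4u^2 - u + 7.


Highest power of u is 5, with coefficient 10. Constant term is 7.
Degree = 5, leading coefficient = 10, constant term = 7


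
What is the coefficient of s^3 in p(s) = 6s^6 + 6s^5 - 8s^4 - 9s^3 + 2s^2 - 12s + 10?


Read off the coefficient of s^3: -9


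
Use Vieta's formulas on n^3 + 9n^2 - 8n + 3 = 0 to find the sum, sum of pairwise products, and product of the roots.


Monic cubic n^3+bn^2+cn+d=0: sum=-b, pairwise sum=c, product=-d.
b=9, c=-8, d=3
r1+r2+r3 = -9
r1r2+r1r3+r2r3 = -8
r1r2r3 = -3


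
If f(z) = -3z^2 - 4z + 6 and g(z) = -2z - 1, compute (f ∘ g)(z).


Substitute g(z) into f:
f(g(z)) = -3*(-2z - 1)^2 + (-4)*(-2z - 1) + 6
(-2z - 1)^2 = 4z^2 + 4z + 1
Expand and combine: -12z^2 - 4z + 7


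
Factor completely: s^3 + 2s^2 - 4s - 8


Try integer roots (divisors of -8). s=2: p(2)=0.
Divide out (s - 2): quotient is s^2 + 4s + 4.
Factor the quadratic: (s + 2)(s + 2)
Result: (s - 2)(s + 2)(s + 2)


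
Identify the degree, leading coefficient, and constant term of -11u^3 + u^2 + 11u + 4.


Highest power of u is 3, with coefficient -11. Constant term is 4.
Degree = 3, leading coefficient = -11, constant term = 4


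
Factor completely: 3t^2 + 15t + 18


Roots satisfy r1 + r2 = -b/a = -5 and r1*r2 = c/a = 6.
So r1 = -2, r2 = -3.
3t^2 + 15t + 18 = 3(t - r1)(t - r2) = 3(t + 2)(t + 3)


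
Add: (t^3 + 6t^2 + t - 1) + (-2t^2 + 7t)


Align terms by degree and add:
  t^3 + 6t^2 + t - 1
  -2t^2 + 7t
= t^3 + 4t^2 + 8t - 1


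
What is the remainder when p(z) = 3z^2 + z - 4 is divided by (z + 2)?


By the Remainder Theorem, the remainder equals p(-2):
  3*(-2)^2 = 12
  1*(-2)^1 = -2
  constant: -4
Sum: 12 - 2 - 4 = 6


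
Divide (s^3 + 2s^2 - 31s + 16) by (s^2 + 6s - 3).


(s^3 + 2s^2 - 31s + 16) / (s^2 + 6s - 3)
Step 1: s * (s^2 + 6s - 3) = s^3 + 6s^2 - 3s; subtract.
Step 2: -4 * (s^2 + 6s - 3) = -4s^2 - 24s + 12; subtract.
Quotient: s - 4, Remainder: -4s + 4


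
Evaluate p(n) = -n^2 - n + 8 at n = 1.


Using direct substitution:
  -1 * (1)^2 = -1
  -1 * (1)^1 = -1
  constant: 8
Sum = -1 - 1 + 8 = 6


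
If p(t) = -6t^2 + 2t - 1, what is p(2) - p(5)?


p(2) = -21
p(5) = -141
p(2) - p(5) = -21 + 141 = 120


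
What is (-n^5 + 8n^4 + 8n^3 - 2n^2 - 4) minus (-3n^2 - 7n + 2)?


Distribute the minus sign:
  (-n^5 + 8n^4 + 8n^3 - 2n^2 - 4)
- (-3n^2 - 7n + 2)
Negate second polynomial: 3n^2 + 7n - 2
Add: -n^5 + 8n^4 + 8n^3 + n^2 + 7n - 6


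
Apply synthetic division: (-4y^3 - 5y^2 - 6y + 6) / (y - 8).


Synthetic division with c = 8. Coefficients: -4, -5, -6, 6
Bring down -4.
  -4 * 8 = -32; -32 - 5 = -37
  -37 * 8 = -296; -296 - 6 = -302
  -302 * 8 = -2416; -2416 + 6 = -2410
Quotient: -4y^2 - 37y - 302, Remainder: -2410


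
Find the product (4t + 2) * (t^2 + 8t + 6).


Distribute each term of the first polynomial:
  (4t)(t^2 + 8t + 6) = 4t^3 + 32t^2 + 24t
  (2)(t^2 + 8t + 6) = 2t^2 + 16t + 12
Sum: 4t^3 + 34t^2 + 40t + 12


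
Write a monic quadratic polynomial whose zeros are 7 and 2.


p(t) = (t - 7)(t - 2)
Expand: t^2 - 9t + 14


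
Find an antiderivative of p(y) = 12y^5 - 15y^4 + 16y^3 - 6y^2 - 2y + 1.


Reverse power rule on each term:
  ∫ 12y^5 dy = 2y^6
  ∫ -15y^4 dy = -3y^5
  ∫ 16y^3 dy = 4y^4
  ∫ -6y^2 dy = -2y^3
  ∫ -2y dy = -y^2
  ∫ 1 dy = y
F(y) = 2y^6 - 3y^5 + 4y^4 - 2y^3 - y^2 + y + C


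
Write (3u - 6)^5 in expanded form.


Expand (3u - 6)^5 by repeated multiplication:
  (3u - 6)^2 = 9u^2 - 36u + 36
  (3u - 6)^3 = 27u^3 - 162u^2 + 324u - 216
  (3u - 6)^4 = 81u^4 - 648u^3 + 1944u^2 - 2592u + 1296
= 243u^5 - 2430u^4 + 9720u^3 - 19440u^2 + 19440u - 7776


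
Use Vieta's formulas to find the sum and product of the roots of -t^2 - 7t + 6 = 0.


For at^2+bt+c=0: sum = -b/a, product = c/a.
a=-1, b=-7, c=6
Sum = -(-7)/-1 = -7
Product = (6)/-1 = -6
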